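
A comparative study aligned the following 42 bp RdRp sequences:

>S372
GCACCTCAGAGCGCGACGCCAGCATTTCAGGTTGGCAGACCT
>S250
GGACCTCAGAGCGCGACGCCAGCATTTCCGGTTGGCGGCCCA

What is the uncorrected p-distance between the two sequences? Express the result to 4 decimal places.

Mismatches occur at site 2 (C↔G), site 29 (A↔C), site 37 (A↔G), site 39 (A↔C), site 42 (T↔A).
There are 5 differences over 42 sites, so p = 5/42 = 0.1190.

0.1190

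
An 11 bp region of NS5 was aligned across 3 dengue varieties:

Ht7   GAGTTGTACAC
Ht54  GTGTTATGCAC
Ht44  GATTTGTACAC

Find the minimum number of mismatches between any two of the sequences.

1

Pairwise Hamming distances:
  Ht7 vs Ht54: 3
  Ht7 vs Ht44: 1
  Ht54 vs Ht44: 4
The smallest is 1, between Ht7 and Ht44.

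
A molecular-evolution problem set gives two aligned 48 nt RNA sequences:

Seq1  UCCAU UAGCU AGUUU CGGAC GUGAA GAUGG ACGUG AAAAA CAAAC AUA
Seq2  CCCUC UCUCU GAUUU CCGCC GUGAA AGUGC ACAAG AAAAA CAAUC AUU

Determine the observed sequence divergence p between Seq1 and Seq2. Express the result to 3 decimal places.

The sequences differ at positions 1 (U/C), 4 (A/U), 5 (U/C), 7 (A/C), 8 (G/U), 11 (A/G), 12 (G/A), 17 (G/C), 19 (A/C), 26 (G/A), 27 (A/G), 30 (G/C), 33 (G/A), 34 (U/A), 44 (A/U), 48 (A/U).
There are 16 differences over 48 sites, so p = 16/48 = 0.333.

0.333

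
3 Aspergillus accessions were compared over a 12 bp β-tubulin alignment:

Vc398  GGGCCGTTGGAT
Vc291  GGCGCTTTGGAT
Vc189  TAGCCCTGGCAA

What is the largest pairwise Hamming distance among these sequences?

8

Pairwise Hamming distances:
  Vc398 vs Vc291: 3
  Vc398 vs Vc189: 6
  Vc291 vs Vc189: 8
The largest is 8, between Vc291 and Vc189.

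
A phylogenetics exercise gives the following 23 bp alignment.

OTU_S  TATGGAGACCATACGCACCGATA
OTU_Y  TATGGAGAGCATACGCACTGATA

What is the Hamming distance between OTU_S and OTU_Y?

The sequences differ at positions 9 (C/G), 19 (C/T).
That gives 2 mismatches out of 23 aligned sites, so the Hamming distance is 2.

2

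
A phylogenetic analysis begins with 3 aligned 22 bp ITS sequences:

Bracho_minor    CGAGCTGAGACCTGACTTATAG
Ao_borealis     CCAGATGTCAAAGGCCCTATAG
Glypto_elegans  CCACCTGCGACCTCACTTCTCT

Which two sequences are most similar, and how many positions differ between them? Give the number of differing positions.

7

Pairwise Hamming distances:
  Bracho_minor vs Ao_borealis: 9
  Bracho_minor vs Glypto_elegans: 7
  Ao_borealis vs Glypto_elegans: 13
The smallest is 7, between Bracho_minor and Glypto_elegans.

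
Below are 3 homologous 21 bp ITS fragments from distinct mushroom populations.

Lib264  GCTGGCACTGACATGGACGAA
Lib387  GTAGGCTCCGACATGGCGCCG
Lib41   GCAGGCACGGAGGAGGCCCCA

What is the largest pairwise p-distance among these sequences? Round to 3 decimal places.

0.429

Pairwise Hamming distances:
  Lib264 vs Lib387: 9
  Lib264 vs Lib41: 8
  Lib387 vs Lib41: 8
The largest is 9 mismatches, between Lib264 and Lib387; p = 9/21 = 0.429.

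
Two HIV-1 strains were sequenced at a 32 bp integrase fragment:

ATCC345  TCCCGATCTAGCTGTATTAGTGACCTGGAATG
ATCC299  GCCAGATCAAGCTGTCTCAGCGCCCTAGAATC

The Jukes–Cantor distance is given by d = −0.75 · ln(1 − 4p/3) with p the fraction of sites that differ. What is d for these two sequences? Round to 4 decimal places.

Mismatches occur at site 1 (T/G), site 4 (C/A), site 9 (T/A), site 16 (A/C), site 18 (T/C), site 21 (T/C), site 23 (A/C), site 27 (G/A), site 32 (G/C).
p = 9/32 = 0.281250.
d = −0.75 · ln(1 − (4/3)·0.281250) = −0.75 · ln(0.625000) = −0.75 · (-0.470004) = 0.3525.

0.3525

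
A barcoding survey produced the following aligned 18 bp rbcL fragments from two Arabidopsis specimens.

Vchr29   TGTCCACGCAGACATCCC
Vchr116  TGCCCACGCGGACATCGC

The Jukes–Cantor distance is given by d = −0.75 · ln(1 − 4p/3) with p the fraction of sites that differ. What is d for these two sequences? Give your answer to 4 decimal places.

0.1885

Mismatches occur at site 3 (T/C), site 10 (A/G), site 17 (C/G).
p = 3/18 = 0.166667.
d = −0.75 · ln(1 − (4/3)·0.166667) = −0.75 · ln(0.777777) = −0.75 · (-0.251315) = 0.1885.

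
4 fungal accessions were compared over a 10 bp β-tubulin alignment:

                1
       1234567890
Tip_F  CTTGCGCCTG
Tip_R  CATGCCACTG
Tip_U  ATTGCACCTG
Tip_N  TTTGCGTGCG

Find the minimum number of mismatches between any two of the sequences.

Pairwise Hamming distances:
  Tip_F vs Tip_R: 3
  Tip_F vs Tip_U: 2
  Tip_F vs Tip_N: 4
  Tip_R vs Tip_U: 4
  Tip_R vs Tip_N: 6
  Tip_U vs Tip_N: 5
The smallest is 2, between Tip_F and Tip_U.

2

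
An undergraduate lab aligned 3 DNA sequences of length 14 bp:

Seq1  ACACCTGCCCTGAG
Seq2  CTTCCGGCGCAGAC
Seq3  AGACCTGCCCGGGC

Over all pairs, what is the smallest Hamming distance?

Pairwise Hamming distances:
  Seq1 vs Seq2: 7
  Seq1 vs Seq3: 4
  Seq2 vs Seq3: 7
The smallest is 4, between Seq1 and Seq3.

4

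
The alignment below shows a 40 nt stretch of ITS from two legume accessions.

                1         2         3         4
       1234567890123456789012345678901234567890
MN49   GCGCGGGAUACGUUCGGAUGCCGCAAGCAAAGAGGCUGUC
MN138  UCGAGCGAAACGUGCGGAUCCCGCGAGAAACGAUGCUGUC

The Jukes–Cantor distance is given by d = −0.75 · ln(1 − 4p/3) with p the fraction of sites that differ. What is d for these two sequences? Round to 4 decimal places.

0.3041

The sequences differ at positions 1 (G/U), 4 (C/A), 6 (G/C), 9 (U/A), 14 (U/G), 20 (G/C), 25 (A/G), 28 (C/A), 31 (A/C), 34 (G/U).
p = 10/40 = 0.250000.
d = −0.75 · ln(1 − (4/3)·0.250000) = −0.75 · ln(0.666667) = −0.75 · (-0.405465) = 0.3041.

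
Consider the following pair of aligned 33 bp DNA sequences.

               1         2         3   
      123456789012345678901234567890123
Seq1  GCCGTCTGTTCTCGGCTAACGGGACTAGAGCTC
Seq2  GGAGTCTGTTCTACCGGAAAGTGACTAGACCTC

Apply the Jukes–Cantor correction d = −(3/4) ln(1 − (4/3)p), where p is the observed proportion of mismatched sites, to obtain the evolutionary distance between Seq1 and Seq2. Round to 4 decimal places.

The sequences differ at positions 2 (C/G), 3 (C/A), 13 (C/A), 14 (G/C), 15 (G/C), 16 (C/G), 17 (T/G), 20 (C/A), 22 (G/T), 30 (G/C).
p = 10/33 = 0.303030.
d = −0.75 · ln(1 − (4/3)·0.303030) = −0.75 · ln(0.595960) = −0.75 · (-0.517582) = 0.3882.

0.3882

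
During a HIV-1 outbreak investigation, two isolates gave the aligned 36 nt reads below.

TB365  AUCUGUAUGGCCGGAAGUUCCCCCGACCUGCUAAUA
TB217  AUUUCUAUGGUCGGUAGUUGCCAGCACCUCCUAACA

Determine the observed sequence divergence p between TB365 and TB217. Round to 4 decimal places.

0.2778

The sequences differ at positions 3 (C/U), 5 (G/C), 11 (C/U), 15 (A/U), 20 (C/G), 23 (C/A), 24 (C/G), 25 (G/C), 30 (G/C), 35 (U/C).
There are 10 differences over 36 sites, so p = 10/36 = 0.2778.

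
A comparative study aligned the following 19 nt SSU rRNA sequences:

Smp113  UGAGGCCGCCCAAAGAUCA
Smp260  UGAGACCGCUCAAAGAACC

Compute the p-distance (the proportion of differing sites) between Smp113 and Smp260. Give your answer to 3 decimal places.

The sequences differ at positions 5 (G/A), 10 (C/U), 17 (U/A), 19 (A/C).
There are 4 differences over 19 sites, so p = 4/19 = 0.211.

0.211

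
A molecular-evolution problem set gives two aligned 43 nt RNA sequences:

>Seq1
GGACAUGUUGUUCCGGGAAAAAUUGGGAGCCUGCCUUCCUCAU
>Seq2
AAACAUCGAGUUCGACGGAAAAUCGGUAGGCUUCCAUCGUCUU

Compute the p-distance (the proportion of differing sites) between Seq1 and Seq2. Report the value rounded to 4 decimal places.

0.3721

The sequences differ at positions 1 (G/A), 2 (G/A), 7 (G/C), 8 (U/G), 9 (U/A), 14 (C/G), 15 (G/A), 16 (G/C), 18 (A/G), 24 (U/C), 27 (G/U), 30 (C/G), 33 (G/U), 36 (U/A), 39 (C/G), 42 (A/U).
There are 16 differences over 43 sites, so p = 16/43 = 0.3721.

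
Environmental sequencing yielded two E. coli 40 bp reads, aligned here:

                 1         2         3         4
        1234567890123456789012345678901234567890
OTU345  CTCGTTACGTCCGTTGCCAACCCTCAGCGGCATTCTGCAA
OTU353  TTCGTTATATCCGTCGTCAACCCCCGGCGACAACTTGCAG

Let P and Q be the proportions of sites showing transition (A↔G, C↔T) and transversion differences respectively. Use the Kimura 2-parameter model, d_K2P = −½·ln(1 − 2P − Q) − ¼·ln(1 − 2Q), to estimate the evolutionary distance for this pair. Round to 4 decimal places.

0.4407

Differing sites — 1:C/T (Ti); 8:C/T (Ti); 9:G/A (Ti); 15:T/C (Ti); 17:C/T (Ti); 24:T/C (Ti); 26:A/G (Ti); 30:G/A (Ti); 33:T/A (Tv); 34:T/C (Ti); 35:C/T (Ti); 40:A/G (Ti).
Of the 12 differences, 11 transitions and 1 transversion over 40 sites: P = 11/40 = 0.275000, Q = 1/40 = 0.025000.
d = −0.5·ln(0.425000) − 0.25·ln(0.950000) = −0.5·(-0.855666) − 0.25·(-0.051293) = 0.4407.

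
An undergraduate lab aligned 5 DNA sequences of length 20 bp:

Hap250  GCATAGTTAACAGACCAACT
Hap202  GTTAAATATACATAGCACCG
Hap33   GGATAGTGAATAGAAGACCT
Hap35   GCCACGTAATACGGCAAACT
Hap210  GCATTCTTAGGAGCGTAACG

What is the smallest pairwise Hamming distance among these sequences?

Pairwise Hamming distances:
  Hap250 vs Hap202: 10
  Hap250 vs Hap33: 6
  Hap250 vs Hap35: 9
  Hap250 vs Hap210: 8
  Hap202 vs Hap33: 11
  Hap202 vs Hap35: 14
  Hap202 vs Hap210: 13
  Hap33 vs Hap35: 12
  Hap33 vs Hap210: 11
  Hap35 vs Hap210: 12
The smallest is 6, between Hap250 and Hap33.

6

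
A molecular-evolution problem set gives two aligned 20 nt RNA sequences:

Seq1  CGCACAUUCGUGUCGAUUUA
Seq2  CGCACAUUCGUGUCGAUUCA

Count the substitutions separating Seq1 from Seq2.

1

The sequences differ at position 19 (U/C).
That gives 1 mismatch out of 20 aligned sites, so the Hamming distance is 1.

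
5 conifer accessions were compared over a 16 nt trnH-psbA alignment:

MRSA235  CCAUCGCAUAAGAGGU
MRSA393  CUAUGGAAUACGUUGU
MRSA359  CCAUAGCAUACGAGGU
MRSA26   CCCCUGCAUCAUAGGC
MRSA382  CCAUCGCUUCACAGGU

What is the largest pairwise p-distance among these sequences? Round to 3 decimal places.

Pairwise Hamming distances:
  MRSA235 vs MRSA393: 6
  MRSA235 vs MRSA359: 2
  MRSA235 vs MRSA26: 6
  MRSA235 vs MRSA382: 3
  MRSA393 vs MRSA359: 5
  MRSA393 vs MRSA26: 11
  MRSA393 vs MRSA382: 9
  MRSA359 vs MRSA26: 7
  MRSA359 vs MRSA382: 5
  MRSA26 vs MRSA382: 6
The largest is 11 mismatches, between MRSA393 and MRSA26; p = 11/16 = 0.688.

0.688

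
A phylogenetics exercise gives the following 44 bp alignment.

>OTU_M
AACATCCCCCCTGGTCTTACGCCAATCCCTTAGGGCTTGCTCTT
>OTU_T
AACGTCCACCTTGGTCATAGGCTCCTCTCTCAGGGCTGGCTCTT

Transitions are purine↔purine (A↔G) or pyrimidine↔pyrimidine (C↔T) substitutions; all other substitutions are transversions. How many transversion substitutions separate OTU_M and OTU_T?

6

Differing sites — 4:A/G (Ti); 8:C/A (Tv); 11:C/T (Ti); 17:T/A (Tv); 20:C/G (Tv); 23:C/T (Ti); 24:A/C (Tv); 25:A/C (Tv); 28:C/T (Ti); 31:T/C (Ti); 38:T/G (Tv).
Of the 11 differences, 5 transitions and 6 transversions, so the answer is 6.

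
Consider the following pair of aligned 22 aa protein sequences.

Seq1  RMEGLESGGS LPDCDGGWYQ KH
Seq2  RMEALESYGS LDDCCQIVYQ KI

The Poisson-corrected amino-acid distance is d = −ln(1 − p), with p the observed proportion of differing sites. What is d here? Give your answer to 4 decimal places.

0.4520

Mismatches occur at site 4 (G→A), site 8 (G→Y), site 12 (P→D), site 15 (D→C), site 16 (G→Q), site 17 (G→I), site 18 (W→V), site 22 (H→I).
p = 8/22 = 0.363636.
d = −ln(1 − 0.363636) = −ln(0.636364) = 0.4520.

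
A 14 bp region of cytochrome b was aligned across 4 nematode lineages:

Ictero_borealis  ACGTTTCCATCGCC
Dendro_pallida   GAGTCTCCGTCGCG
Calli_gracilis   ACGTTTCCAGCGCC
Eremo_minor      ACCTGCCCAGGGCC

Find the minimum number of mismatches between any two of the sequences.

Pairwise Hamming distances:
  Ictero_borealis vs Dendro_pallida: 5
  Ictero_borealis vs Calli_gracilis: 1
  Ictero_borealis vs Eremo_minor: 5
  Dendro_pallida vs Calli_gracilis: 6
  Dendro_pallida vs Eremo_minor: 9
  Calli_gracilis vs Eremo_minor: 4
The smallest is 1, between Ictero_borealis and Calli_gracilis.

1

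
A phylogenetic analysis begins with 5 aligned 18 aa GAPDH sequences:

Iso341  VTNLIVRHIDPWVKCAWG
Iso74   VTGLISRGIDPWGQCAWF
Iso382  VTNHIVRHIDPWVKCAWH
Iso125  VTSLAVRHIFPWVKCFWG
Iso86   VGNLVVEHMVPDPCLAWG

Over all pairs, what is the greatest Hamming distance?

Pairwise Hamming distances:
  Iso341 vs Iso74: 6
  Iso341 vs Iso382: 2
  Iso341 vs Iso125: 4
  Iso341 vs Iso86: 9
  Iso74 vs Iso382: 7
  Iso74 vs Iso125: 9
  Iso74 vs Iso86: 13
  Iso382 vs Iso125: 6
  Iso382 vs Iso86: 11
  Iso125 vs Iso86: 11
The largest is 13, between Iso74 and Iso86.

13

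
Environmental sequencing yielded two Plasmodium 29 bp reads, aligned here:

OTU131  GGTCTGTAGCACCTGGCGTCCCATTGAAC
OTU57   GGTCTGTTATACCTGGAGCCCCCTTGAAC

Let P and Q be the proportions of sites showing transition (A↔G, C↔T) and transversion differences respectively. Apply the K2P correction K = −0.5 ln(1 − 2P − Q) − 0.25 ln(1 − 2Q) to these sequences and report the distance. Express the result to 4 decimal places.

0.2437

Mismatches occur at site 8 (A↔T, transversion), site 9 (G↔A, transition), site 10 (C↔T, transition), site 17 (C↔A, transversion), site 19 (T↔C, transition), site 23 (A↔C, transversion).
Of the 6 differences, 3 transitions and 3 transversions over 29 sites: P = 3/29 = 0.103448, Q = 3/29 = 0.103448.
d = −0.5·ln(0.689656) − 0.25·ln(0.793104) = −0.5·(-0.371562) − 0.25·(-0.231801) = 0.2437.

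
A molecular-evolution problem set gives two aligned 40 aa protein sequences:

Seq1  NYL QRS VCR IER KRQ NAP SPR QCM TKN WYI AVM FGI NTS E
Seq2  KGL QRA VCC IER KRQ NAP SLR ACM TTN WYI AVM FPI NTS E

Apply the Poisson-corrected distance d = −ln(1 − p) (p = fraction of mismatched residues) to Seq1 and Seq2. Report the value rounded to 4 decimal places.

Differing sites — 1:N/K; 2:Y/G; 6:S/A; 9:R/C; 20:P/L; 22:Q/A; 26:K/T; 35:G/P.
p = 8/40 = 0.200000.
d = −ln(1 − 0.200000) = −ln(0.800000) = 0.2231.

0.2231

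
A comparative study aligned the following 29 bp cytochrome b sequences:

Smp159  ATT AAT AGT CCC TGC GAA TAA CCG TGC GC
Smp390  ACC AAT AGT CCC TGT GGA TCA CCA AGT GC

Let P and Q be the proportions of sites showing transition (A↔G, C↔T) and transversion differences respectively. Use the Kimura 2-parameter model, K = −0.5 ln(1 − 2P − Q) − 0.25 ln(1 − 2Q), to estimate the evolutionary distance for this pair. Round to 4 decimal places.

0.3667

The sequences differ at positions 2 (T/C, transition), 3 (T/C, transition), 15 (C/T, transition), 17 (A/G, transition), 20 (A/C, transversion), 24 (G/A, transition), 25 (T/A, transversion), 27 (C/T, transition).
Of the 8 differences, 6 transitions and 2 transversions over 29 sites: P = 6/29 = 0.206897, Q = 2/29 = 0.068966.
d = −0.5·ln(0.517240) − 0.25·ln(0.862068) = −0.5·(-0.659248) − 0.25·(-0.148421) = 0.3667.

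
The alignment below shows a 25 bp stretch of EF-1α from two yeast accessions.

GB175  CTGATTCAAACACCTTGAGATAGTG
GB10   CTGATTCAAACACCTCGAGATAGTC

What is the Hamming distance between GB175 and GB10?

2

Mismatches occur at site 16 (T↔C), site 25 (G↔C).
That gives 2 mismatches out of 25 aligned sites, so the Hamming distance is 2.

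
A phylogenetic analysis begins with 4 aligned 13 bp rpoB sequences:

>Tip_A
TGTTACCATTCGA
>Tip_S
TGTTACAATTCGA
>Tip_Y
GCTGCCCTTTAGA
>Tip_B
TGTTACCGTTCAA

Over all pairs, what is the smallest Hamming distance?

1

Pairwise Hamming distances:
  Tip_A vs Tip_S: 1
  Tip_A vs Tip_Y: 6
  Tip_A vs Tip_B: 2
  Tip_S vs Tip_Y: 7
  Tip_S vs Tip_B: 3
  Tip_Y vs Tip_B: 7
The smallest is 1, between Tip_A and Tip_S.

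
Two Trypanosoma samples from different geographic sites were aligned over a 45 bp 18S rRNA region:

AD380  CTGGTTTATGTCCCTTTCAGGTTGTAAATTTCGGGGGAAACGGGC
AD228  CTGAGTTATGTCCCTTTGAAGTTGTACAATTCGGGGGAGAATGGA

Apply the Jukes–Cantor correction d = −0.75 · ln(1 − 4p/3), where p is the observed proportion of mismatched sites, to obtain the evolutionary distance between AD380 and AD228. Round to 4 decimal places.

Mismatches occur at site 4 (G/A), site 5 (T/G), site 18 (C/G), site 20 (G/A), site 27 (A/C), site 29 (T/A), site 39 (A/G), site 41 (C/A), site 42 (G/T), site 45 (C/A).
p = 10/45 = 0.222222.
d = −0.75 · ln(1 − (4/3)·0.222222) = −0.75 · ln(0.703704) = −0.75 · (-0.351397) = 0.2635.

0.2635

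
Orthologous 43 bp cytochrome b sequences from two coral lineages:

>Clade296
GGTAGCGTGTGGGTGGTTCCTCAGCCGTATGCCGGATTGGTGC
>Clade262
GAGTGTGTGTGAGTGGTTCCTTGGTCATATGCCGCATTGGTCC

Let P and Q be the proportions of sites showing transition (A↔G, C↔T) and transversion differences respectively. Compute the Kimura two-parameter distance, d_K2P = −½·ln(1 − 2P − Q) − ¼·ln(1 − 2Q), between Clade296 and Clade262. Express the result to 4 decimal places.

Mismatches occur at site 2 (G→A, transition), site 3 (T→G, transversion), site 4 (A→T, transversion), site 6 (C→T, transition), site 12 (G→A, transition), site 22 (C→T, transition), site 23 (A→G, transition), site 25 (C→T, transition), site 27 (G→A, transition), site 35 (G→C, transversion), site 42 (G→C, transversion).
Of the 11 differences, 7 transitions and 4 transversions over 43 sites: P = 7/43 = 0.162791, Q = 4/43 = 0.093023.
d = −0.5·ln(0.581395) − 0.25·ln(0.813954) = −0.5·(-0.542325) − 0.25·(-0.205851) = 0.3226.

0.3226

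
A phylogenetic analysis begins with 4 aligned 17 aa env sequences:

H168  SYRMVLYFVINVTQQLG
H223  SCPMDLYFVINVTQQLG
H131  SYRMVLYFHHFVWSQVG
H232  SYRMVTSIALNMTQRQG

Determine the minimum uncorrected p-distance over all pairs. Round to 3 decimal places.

0.176

Pairwise Hamming distances:
  H168 vs H223: 3
  H168 vs H131: 6
  H168 vs H232: 8
  H223 vs H131: 9
  H223 vs H232: 11
  H131 vs H232: 11
The smallest is 3 mismatches, between H168 and H223; p = 3/17 = 0.176.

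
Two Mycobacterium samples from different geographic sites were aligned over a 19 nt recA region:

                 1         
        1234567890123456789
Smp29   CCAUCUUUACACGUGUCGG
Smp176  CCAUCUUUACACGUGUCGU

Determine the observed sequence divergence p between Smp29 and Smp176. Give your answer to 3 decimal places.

A single mismatch occurs at site 19 (G/U).
There are 1 differences over 19 sites, so p = 1/19 = 0.053.

0.053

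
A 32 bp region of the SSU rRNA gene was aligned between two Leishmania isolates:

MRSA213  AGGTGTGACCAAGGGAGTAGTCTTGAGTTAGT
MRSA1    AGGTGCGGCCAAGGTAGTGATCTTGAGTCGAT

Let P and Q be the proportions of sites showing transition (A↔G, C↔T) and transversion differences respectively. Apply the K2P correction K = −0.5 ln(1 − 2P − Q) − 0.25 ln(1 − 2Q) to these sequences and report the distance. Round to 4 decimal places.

0.3324

Differing sites — 6:T/C (Ti); 8:A/G (Ti); 15:G/T (Tv); 19:A/G (Ti); 20:G/A (Ti); 29:T/C (Ti); 30:A/G (Ti); 31:G/A (Ti).
Of the 8 differences, 7 transitions and 1 transversion over 32 sites: P = 7/32 = 0.218750, Q = 1/32 = 0.031250.
d = −0.5·ln(0.531250) − 0.25·ln(0.937500) = −0.5·(-0.632523) − 0.25·(-0.064539) = 0.3324.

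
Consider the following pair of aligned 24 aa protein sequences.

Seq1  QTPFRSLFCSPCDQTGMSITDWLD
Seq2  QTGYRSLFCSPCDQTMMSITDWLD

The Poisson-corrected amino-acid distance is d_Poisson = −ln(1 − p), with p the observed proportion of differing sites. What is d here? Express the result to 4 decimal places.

0.1335

Mismatches occur at site 3 (P↔G), site 4 (F↔Y), site 16 (G↔M).
p = 3/24 = 0.125000.
d = −ln(1 − 0.125000) = −ln(0.875000) = 0.1335.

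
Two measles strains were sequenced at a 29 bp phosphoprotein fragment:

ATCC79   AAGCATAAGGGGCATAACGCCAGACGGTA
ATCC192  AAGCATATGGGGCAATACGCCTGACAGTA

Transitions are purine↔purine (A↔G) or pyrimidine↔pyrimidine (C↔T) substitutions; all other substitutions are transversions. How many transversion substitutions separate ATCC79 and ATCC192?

4

The sequences differ at positions 8 (A/T, transversion), 15 (T/A, transversion), 16 (A/T, transversion), 22 (A/T, transversion), 26 (G/A, transition).
Of the 5 differences, 1 transition and 4 transversions, so the answer is 4.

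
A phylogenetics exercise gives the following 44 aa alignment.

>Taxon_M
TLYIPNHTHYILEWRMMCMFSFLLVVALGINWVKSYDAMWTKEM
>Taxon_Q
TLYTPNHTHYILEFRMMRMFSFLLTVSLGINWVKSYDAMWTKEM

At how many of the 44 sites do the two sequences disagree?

5

Mismatches occur at site 4 (I→T), site 14 (W→F), site 18 (C→R), site 25 (V→T), site 27 (A→S).
That gives 5 mismatches out of 44 aligned sites, so the Hamming distance is 5.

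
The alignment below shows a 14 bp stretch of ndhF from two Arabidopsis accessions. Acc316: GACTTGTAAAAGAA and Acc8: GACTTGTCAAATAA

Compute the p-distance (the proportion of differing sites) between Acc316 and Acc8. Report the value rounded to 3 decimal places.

0.143

The sequences differ at positions 8 (A/C), 12 (G/T).
There are 2 differences over 14 sites, so p = 2/14 = 0.143.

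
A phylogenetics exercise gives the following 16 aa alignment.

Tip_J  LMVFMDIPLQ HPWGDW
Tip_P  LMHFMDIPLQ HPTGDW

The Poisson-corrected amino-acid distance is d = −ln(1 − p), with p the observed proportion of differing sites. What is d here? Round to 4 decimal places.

0.1335

Differing sites — 3:V/H; 13:W/T.
p = 2/16 = 0.125000.
d = −ln(1 − 0.125000) = −ln(0.875000) = 0.1335.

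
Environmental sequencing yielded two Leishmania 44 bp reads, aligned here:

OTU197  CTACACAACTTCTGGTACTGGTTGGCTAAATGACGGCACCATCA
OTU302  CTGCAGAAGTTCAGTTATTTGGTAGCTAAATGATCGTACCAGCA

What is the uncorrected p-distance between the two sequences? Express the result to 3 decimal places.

0.295

The sequences differ at positions 3 (A/G), 6 (C/G), 9 (C/G), 13 (T/A), 15 (G/T), 18 (C/T), 20 (G/T), 22 (T/G), 24 (G/A), 34 (C/T), 35 (G/C), 37 (C/T), 42 (T/G).
There are 13 differences over 44 sites, so p = 13/44 = 0.295.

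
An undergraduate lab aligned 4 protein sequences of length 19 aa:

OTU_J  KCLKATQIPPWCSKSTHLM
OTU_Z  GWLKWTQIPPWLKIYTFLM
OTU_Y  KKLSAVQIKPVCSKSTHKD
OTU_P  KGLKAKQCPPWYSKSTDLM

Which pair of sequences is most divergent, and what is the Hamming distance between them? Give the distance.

Pairwise Hamming distances:
  OTU_J vs OTU_Z: 8
  OTU_J vs OTU_Y: 7
  OTU_J vs OTU_P: 5
  OTU_Z vs OTU_Y: 14
  OTU_Z vs OTU_P: 10
  OTU_Y vs OTU_P: 10
The largest is 14, between OTU_Z and OTU_Y.

14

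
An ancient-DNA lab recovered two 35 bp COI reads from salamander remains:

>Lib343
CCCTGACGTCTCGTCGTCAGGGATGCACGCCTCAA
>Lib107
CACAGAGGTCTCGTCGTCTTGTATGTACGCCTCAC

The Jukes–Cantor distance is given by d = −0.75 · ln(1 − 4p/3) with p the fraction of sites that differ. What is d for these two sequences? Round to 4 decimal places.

Differing sites — 2:C/A; 4:T/A; 7:C/G; 19:A/T; 20:G/T; 22:G/T; 26:C/T; 35:A/C.
p = 8/35 = 0.228571.
d = −0.75 · ln(1 − (4/3)·0.228571) = −0.75 · ln(0.695239) = −0.75 · (-0.363500) = 0.2726.

0.2726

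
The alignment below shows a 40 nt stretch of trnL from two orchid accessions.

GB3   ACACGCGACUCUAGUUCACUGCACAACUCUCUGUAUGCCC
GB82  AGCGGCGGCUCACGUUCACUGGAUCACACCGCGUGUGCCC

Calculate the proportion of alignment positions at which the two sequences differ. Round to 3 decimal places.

Differing sites — 2:C/G; 3:A/C; 4:C/G; 8:A/G; 12:U/A; 13:A/C; 22:C/G; 24:C/U; 25:A/C; 28:U/A; 30:U/C; 31:C/G; 32:U/C; 35:A/G.
There are 14 differences over 40 sites, so p = 14/40 = 0.350.

0.350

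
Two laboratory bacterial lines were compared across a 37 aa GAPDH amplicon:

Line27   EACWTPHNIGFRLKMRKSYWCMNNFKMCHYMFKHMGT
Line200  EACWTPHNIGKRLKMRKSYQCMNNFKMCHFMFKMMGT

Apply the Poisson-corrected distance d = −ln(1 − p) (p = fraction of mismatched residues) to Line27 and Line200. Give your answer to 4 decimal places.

Mismatches occur at site 11 (F/K), site 20 (W/Q), site 30 (Y/F), site 34 (H/M).
p = 4/37 = 0.108108.
d = −ln(1 − 0.108108) = −ln(0.891892) = 0.1144.

0.1144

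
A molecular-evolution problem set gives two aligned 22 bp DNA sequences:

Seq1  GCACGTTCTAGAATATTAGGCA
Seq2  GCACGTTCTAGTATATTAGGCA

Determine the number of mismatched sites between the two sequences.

1

Differing sites — 12:A/T.
That gives 1 mismatch out of 22 aligned sites, so the Hamming distance is 1.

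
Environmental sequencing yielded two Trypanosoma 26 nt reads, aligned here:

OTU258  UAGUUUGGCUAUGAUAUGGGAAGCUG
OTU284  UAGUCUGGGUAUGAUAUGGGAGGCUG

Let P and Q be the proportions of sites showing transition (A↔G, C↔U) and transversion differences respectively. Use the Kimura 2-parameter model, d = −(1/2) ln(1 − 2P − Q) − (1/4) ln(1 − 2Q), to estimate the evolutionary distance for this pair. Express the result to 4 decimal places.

Differing sites — 5:U/C (Ti); 9:C/G (Tv); 22:A/G (Ti).
Of the 3 differences, 2 transitions and 1 transversion over 26 sites: P = 2/26 = 0.076923, Q = 1/26 = 0.038462.
d = −0.5·ln(0.807692) − 0.25·ln(0.923076) = −0.5·(-0.213574) − 0.25·(-0.080044) = 0.1268.

0.1268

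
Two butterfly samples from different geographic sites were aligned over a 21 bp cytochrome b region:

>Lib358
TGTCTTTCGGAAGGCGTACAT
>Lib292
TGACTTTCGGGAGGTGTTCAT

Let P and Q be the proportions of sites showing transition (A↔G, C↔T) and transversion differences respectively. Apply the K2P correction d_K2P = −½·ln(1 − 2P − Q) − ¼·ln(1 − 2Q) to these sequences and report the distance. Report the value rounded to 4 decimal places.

Differing sites — 3:T/A (Tv); 11:A/G (Ti); 15:C/T (Ti); 18:A/T (Tv).
Of the 4 differences, 2 transitions and 2 transversions over 21 sites: P = 2/21 = 0.095238, Q = 2/21 = 0.095238.
d = −0.5·ln(0.714286) − 0.25·ln(0.809524) = −0.5·(-0.336472) − 0.25·(-0.211309) = 0.2211.

0.2211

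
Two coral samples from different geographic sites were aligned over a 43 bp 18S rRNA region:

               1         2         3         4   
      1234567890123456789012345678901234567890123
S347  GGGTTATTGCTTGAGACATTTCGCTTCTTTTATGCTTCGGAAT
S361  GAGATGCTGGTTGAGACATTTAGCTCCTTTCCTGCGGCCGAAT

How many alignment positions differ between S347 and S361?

Mismatches occur at site 2 (G→A), site 4 (T→A), site 6 (A→G), site 7 (T→C), site 10 (C→G), site 22 (C→A), site 26 (T→C), site 31 (T→C), site 32 (A→C), site 36 (T→G), site 37 (T→G), site 39 (G→C).
That gives 12 mismatches out of 43 aligned sites, so the Hamming distance is 12.

12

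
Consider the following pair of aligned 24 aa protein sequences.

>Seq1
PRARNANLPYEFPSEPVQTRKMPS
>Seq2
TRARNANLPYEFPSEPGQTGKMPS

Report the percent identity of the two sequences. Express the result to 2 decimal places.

87.50%

Differing sites — 1:P/T; 17:V/G; 20:R/G.
21 of the 24 sites match, so the percent identity is 21/24 × 100 = 87.50%.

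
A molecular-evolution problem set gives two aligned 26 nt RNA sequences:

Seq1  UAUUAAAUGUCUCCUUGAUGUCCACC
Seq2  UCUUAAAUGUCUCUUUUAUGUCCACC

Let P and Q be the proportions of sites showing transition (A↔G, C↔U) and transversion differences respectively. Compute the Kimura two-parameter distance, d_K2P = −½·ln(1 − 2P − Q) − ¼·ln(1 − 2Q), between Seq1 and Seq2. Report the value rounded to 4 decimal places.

The sequences differ at positions 2 (A/C, transversion), 14 (C/U, transition), 17 (G/U, transversion).
Of the 3 differences, 1 transition and 2 transversions over 26 sites: P = 1/26 = 0.038462, Q = 2/26 = 0.076923.
d = −0.5·ln(0.846153) − 0.25·ln(0.846154) = −0.5·(-0.167055) − 0.25·(-0.167054) = 0.1253.

0.1253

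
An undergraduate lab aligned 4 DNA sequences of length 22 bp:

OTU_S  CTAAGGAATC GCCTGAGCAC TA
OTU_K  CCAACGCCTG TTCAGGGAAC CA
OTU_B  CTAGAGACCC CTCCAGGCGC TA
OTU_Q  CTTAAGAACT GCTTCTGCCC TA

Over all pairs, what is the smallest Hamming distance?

Pairwise Hamming distances:
  OTU_S vs OTU_K: 11
  OTU_S vs OTU_B: 10
  OTU_S vs OTU_Q: 8
  OTU_K vs OTU_B: 12
  OTU_K vs OTU_Q: 16
  OTU_B vs OTU_Q: 11
The smallest is 8, between OTU_S and OTU_Q.

8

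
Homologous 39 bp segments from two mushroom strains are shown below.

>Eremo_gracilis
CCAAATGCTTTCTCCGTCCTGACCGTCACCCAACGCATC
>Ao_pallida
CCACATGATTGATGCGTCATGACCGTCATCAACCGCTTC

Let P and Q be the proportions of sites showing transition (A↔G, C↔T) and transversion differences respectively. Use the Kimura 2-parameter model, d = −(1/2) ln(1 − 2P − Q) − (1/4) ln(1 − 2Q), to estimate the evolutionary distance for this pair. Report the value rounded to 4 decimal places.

The sequences differ at positions 4 (A/C, transversion), 8 (C/A, transversion), 11 (T/G, transversion), 12 (C/A, transversion), 14 (C/G, transversion), 19 (C/A, transversion), 29 (C/T, transition), 31 (C/A, transversion), 33 (A/C, transversion), 37 (A/T, transversion).
Of the 10 differences, 1 transition and 9 transversions over 39 sites: P = 1/39 = 0.025641, Q = 9/39 = 0.230769.
d = −0.5·ln(0.717949) − 0.25·ln(0.538462) = −0.5·(-0.331357) − 0.25·(-0.619038) = 0.3204.

0.3204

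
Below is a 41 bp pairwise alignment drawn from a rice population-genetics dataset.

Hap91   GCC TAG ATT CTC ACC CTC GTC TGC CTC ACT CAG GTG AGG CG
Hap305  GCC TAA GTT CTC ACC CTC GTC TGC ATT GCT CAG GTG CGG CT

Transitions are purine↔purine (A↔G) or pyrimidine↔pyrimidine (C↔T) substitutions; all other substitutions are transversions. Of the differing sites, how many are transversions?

The sequences differ at positions 6 (G/A, transition), 7 (A/G, transition), 25 (C/A, transversion), 27 (C/T, transition), 28 (A/G, transition), 37 (A/C, transversion), 41 (G/T, transversion).
Of the 7 differences, 4 transitions and 3 transversions, so the answer is 3.

3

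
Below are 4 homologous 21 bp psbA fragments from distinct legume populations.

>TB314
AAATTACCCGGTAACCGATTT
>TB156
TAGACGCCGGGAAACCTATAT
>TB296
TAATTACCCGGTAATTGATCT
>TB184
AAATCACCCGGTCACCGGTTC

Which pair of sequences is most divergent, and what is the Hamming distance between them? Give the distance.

11

Pairwise Hamming distances:
  TB314 vs TB156: 9
  TB314 vs TB296: 4
  TB314 vs TB184: 4
  TB156 vs TB296: 10
  TB156 vs TB184: 11
  TB296 vs TB184: 8
The largest is 11, between TB156 and TB184.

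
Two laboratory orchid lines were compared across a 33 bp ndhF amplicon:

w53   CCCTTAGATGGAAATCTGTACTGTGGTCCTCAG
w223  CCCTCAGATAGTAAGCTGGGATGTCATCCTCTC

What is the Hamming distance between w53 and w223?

Mismatches occur at site 5 (T/C), site 10 (G/A), site 12 (A/T), site 15 (T/G), site 19 (T/G), site 20 (A/G), site 21 (C/A), site 25 (G/C), site 26 (G/A), site 32 (A/T), site 33 (G/C).
That gives 11 mismatches out of 33 aligned sites, so the Hamming distance is 11.

11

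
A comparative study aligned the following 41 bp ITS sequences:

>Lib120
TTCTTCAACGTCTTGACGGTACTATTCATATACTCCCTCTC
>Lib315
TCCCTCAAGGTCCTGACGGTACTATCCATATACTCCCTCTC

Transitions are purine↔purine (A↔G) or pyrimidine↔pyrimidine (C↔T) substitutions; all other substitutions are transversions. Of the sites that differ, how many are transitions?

Mismatches occur at site 2 (T→C, transition), site 4 (T→C, transition), site 9 (C→G, transversion), site 13 (T→C, transition), site 26 (T→C, transition).
Of the 5 differences, 4 transitions and 1 transversion, so the answer is 4.

4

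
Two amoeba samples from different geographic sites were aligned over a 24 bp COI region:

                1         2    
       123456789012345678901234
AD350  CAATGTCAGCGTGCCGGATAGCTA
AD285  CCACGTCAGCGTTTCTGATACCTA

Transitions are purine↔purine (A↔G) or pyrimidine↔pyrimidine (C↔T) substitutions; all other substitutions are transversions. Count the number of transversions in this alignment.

Mismatches occur at site 2 (A/C, transversion), site 4 (T/C, transition), site 13 (G/T, transversion), site 14 (C/T, transition), site 16 (G/T, transversion), site 21 (G/C, transversion).
Of the 6 differences, 2 transitions and 4 transversions, so the answer is 4.

4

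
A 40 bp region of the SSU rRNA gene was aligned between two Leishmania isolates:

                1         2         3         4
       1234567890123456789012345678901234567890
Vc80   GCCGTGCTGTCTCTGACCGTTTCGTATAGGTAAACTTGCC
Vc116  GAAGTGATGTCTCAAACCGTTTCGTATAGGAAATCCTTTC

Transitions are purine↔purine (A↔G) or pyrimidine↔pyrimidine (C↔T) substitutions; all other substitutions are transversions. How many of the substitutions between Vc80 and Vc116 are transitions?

The sequences differ at positions 2 (C/A, transversion), 3 (C/A, transversion), 7 (C/A, transversion), 14 (T/A, transversion), 15 (G/A, transition), 31 (T/A, transversion), 34 (A/T, transversion), 36 (T/C, transition), 38 (G/T, transversion), 39 (C/T, transition).
Of the 10 differences, 3 transitions and 7 transversions, so the answer is 3.

3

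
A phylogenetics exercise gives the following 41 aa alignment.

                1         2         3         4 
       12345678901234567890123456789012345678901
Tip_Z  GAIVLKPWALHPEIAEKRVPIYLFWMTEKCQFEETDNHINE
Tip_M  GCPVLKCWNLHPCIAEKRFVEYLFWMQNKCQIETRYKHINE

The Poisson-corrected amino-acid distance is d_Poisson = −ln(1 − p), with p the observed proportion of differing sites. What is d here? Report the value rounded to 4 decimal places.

The sequences differ at positions 2 (A/C), 3 (I/P), 7 (P/C), 9 (A/N), 13 (E/C), 19 (V/F), 20 (P/V), 21 (I/E), 27 (T/Q), 28 (E/N), 32 (F/I), 34 (E/T), 35 (T/R), 36 (D/Y), 37 (N/K).
p = 15/41 = 0.365854.
d = −ln(1 − 0.365854) = −ln(0.634146) = 0.4555.

0.4555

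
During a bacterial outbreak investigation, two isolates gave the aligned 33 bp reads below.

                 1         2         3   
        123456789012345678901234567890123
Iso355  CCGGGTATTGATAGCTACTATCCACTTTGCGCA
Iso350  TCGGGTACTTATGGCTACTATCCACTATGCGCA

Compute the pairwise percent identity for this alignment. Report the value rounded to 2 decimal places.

84.85%

Differing sites — 1:C/T; 8:T/C; 10:G/T; 13:A/G; 27:T/A.
28 of the 33 sites match, so the percent identity is 28/33 × 100 = 84.85%.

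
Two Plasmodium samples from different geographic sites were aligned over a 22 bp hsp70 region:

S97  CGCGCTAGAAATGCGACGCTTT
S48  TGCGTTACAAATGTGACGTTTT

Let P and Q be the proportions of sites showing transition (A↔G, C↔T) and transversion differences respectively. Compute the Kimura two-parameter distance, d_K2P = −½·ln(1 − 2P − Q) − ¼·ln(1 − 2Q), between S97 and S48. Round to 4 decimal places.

0.2869

The sequences differ at positions 1 (C/T, transition), 5 (C/T, transition), 8 (G/C, transversion), 14 (C/T, transition), 19 (C/T, transition).
Of the 5 differences, 4 transitions and 1 transversion over 22 sites: P = 4/22 = 0.181818, Q = 1/22 = 0.045455.
d = −0.5·ln(0.590909) − 0.25·ln(0.909090) = −0.5·(-0.526093) − 0.25·(-0.095311) = 0.2869.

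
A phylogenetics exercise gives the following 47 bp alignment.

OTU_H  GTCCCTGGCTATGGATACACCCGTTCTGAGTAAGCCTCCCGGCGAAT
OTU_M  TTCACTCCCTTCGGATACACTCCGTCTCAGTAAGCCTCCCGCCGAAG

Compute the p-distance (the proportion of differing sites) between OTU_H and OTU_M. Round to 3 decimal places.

The sequences differ at positions 1 (G/T), 4 (C/A), 7 (G/C), 8 (G/C), 11 (A/T), 12 (T/C), 21 (C/T), 23 (G/C), 24 (T/G), 28 (G/C), 42 (G/C), 47 (T/G).
There are 12 differences over 47 sites, so p = 12/47 = 0.255.

0.255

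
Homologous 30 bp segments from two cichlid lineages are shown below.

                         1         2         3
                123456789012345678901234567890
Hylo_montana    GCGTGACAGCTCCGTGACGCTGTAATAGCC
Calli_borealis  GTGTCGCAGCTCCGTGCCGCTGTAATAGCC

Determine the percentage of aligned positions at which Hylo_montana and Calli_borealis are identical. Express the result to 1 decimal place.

Mismatches occur at site 2 (C→T), site 5 (G→C), site 6 (A→G), site 17 (A→C).
26 of the 30 sites match, so the percent identity is 26/30 × 100 = 86.7%.

86.7%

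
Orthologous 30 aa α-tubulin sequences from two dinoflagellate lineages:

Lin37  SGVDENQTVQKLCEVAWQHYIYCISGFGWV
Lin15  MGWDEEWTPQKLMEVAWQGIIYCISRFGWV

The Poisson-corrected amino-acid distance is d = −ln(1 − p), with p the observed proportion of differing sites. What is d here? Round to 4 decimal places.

Mismatches occur at site 1 (S/M), site 3 (V/W), site 6 (N/E), site 7 (Q/W), site 9 (V/P), site 13 (C/M), site 19 (H/G), site 20 (Y/I), site 26 (G/R).
p = 9/30 = 0.300000.
d = −ln(1 − 0.300000) = −ln(0.700000) = 0.3567.

0.3567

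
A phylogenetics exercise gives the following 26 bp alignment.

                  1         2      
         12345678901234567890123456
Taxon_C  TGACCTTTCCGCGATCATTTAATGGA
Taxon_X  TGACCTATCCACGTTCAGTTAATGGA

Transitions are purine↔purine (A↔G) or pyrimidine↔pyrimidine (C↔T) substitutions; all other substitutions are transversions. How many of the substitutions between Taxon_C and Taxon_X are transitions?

Differing sites — 7:T/A (Tv); 11:G/A (Ti); 14:A/T (Tv); 18:T/G (Tv).
Of the 4 differences, 1 transition and 3 transversions, so the answer is 1.

1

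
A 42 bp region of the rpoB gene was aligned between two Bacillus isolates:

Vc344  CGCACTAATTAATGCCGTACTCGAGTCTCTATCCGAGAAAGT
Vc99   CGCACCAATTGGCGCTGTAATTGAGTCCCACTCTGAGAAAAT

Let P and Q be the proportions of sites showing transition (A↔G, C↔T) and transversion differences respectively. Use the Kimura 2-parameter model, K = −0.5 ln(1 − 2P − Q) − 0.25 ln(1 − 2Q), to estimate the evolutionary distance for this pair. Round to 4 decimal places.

Differing sites — 6:T/C (Ti); 11:A/G (Ti); 12:A/G (Ti); 13:T/C (Ti); 16:C/T (Ti); 20:C/A (Tv); 22:C/T (Ti); 28:T/C (Ti); 30:T/A (Tv); 31:A/C (Tv); 34:C/T (Ti); 41:G/A (Ti).
Of the 12 differences, 9 transitions and 3 transversions over 42 sites: P = 9/42 = 0.214286, Q = 3/42 = 0.071429.
d = −0.5·ln(0.499999) − 0.25·ln(0.857142) = −0.5·(-0.693149) − 0.25·(-0.154152) = 0.3851.

0.3851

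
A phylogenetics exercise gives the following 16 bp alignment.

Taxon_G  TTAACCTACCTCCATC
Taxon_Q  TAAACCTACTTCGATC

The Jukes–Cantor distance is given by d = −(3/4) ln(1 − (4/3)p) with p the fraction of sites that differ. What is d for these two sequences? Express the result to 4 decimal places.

0.2158

The sequences differ at positions 2 (T/A), 10 (C/T), 13 (C/G).
p = 3/16 = 0.187500.
d = −0.75 · ln(1 − (4/3)·0.187500) = −0.75 · ln(0.750000) = −0.75 · (-0.287682) = 0.2158.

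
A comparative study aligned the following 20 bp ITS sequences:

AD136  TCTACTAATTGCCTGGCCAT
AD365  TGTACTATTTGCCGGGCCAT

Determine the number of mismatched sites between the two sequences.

3

Mismatches occur at site 2 (C/G), site 8 (A/T), site 14 (T/G).
That gives 3 mismatches out of 20 aligned sites, so the Hamming distance is 3.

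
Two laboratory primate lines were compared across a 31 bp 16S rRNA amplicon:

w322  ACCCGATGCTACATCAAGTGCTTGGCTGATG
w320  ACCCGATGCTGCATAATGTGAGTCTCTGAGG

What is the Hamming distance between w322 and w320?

Mismatches occur at site 11 (A↔G), site 15 (C↔A), site 17 (A↔T), site 21 (C↔A), site 22 (T↔G), site 24 (G↔C), site 25 (G↔T), site 30 (T↔G).
That gives 8 mismatches out of 31 aligned sites, so the Hamming distance is 8.

8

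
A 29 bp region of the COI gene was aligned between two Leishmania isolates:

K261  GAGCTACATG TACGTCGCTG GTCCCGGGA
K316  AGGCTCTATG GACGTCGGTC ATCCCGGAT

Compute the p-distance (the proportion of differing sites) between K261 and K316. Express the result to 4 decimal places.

The sequences differ at positions 1 (G/A), 2 (A/G), 6 (A/C), 7 (C/T), 11 (T/G), 18 (C/G), 20 (G/C), 21 (G/A), 28 (G/A), 29 (A/T).
There are 10 differences over 29 sites, so p = 10/29 = 0.3448.

0.3448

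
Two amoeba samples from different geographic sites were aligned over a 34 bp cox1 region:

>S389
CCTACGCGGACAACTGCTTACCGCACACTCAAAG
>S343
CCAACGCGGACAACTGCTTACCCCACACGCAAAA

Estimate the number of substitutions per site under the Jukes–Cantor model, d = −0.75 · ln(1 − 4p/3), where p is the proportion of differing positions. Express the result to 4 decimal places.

0.1280

The sequences differ at positions 3 (T/A), 23 (G/C), 29 (T/G), 34 (G/A).
p = 4/34 = 0.117647.
d = −0.75 · ln(1 − (4/3)·0.117647) = −0.75 · ln(0.843137) = −0.75 · (-0.170626) = 0.1280.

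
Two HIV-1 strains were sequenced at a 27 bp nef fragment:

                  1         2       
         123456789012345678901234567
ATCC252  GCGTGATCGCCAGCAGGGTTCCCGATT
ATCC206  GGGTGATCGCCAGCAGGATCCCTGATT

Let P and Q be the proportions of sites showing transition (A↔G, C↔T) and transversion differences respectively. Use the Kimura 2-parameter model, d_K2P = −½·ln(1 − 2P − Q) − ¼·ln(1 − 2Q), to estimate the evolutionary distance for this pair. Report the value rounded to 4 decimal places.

Differing sites — 2:C/G (Tv); 18:G/A (Ti); 20:T/C (Ti); 23:C/T (Ti).
Of the 4 differences, 3 transitions and 1 transversion over 27 sites: P = 3/27 = 0.111111, Q = 1/27 = 0.037037.
d = −0.5·ln(0.740741) − 0.25·ln(0.925926) = −0.5·(-0.300104) − 0.25·(-0.076961) = 0.1693.

0.1693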